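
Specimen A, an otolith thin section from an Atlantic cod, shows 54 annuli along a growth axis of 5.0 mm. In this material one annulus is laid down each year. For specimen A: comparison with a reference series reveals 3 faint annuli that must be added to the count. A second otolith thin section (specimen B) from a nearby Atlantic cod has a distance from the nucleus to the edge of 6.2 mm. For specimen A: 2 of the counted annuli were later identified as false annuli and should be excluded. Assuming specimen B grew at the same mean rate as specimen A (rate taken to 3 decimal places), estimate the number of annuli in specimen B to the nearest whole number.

68 annuli

Specimen A: correcting the raw count gives 54 − 2 + 3 = 55 true annuli.
A: Mean rate = 5.0 mm / 55 years ≈ 0.091 mm/year.
Specimen B: 6.2 mm / 0.091 mm per year = 68.13 years ≈ 68 annuli.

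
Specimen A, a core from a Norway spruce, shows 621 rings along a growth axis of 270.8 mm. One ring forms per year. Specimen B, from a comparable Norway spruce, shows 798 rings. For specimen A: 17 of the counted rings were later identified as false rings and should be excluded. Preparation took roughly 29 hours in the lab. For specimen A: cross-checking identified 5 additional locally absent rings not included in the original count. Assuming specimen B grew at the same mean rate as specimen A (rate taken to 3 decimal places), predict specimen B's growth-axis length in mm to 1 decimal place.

Specimen A: after corrections the count is 621 − 17 + 5 = 609 rings.
A: Mean rate = 270.8 mm / 609 years ≈ 0.445 mm/year.
For B, 0.445 mm/year × 798 years = 355.1 mm.

355.1 mm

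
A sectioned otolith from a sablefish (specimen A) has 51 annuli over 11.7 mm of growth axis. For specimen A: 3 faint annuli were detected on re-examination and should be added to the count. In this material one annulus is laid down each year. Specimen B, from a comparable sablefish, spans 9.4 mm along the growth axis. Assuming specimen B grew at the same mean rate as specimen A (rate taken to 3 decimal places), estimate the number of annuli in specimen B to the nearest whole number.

43 annuli

Specimen A: after corrections the count is 51 + 3 = 54 annuli.
A: Extension rate ≈ 11.7 / 54 = 0.217 mm/yr.
B spans 9.4 / 0.217 = 43.32 years ≈ 43 annuli.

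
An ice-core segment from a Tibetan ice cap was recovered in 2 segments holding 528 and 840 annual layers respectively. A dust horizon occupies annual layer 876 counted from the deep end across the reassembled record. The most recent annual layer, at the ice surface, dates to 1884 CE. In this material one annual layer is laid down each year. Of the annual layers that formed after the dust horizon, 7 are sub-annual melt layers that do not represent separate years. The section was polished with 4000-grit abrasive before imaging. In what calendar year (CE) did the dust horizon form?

Total annual layers = 528 + 840 = 1368.
1368 − 876 = 492 annual layers lie beyond the dust horizon toward the ice surface.
Excluding 7 false annual layers: 492 − 7 = 485.
Counting back 485 years from 1884 CE places the dust horizon in 1884 − 485 = 1399 CE.

1399 CE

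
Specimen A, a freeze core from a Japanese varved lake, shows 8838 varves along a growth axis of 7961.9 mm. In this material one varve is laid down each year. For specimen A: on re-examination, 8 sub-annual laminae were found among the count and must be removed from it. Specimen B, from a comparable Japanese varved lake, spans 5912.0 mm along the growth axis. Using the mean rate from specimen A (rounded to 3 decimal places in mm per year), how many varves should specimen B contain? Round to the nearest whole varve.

6554 varves

Specimen A: true varve count = 8838 − 8 = 8830.
A: 7961.9 mm over 8830 years gives 7961.9 / 8830 ≈ 0.902 mm per year.
B spans 5912.0 / 0.902 = 6554.32 years ≈ 6554 varves.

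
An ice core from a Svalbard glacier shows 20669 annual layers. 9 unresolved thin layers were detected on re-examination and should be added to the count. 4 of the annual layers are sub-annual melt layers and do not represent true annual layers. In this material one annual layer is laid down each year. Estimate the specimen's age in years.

20674 years

After corrections the count is 20669 − 4 + 9 = 20674 annual layers.
At one annual layer per year, that is 20674 years.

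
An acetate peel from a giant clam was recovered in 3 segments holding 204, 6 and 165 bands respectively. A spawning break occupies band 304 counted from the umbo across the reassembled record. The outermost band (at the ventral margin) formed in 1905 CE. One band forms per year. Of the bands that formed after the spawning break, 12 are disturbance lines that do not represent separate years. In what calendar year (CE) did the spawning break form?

Total bands = 204 + 6 + 165 = 375.
Between band 304 and the ventral margin there are 375 − 304 = 71 bands.
71 − 12 false = 59 true bands after the spawning break.
1905 − 59 = 1846 CE.

1846 CE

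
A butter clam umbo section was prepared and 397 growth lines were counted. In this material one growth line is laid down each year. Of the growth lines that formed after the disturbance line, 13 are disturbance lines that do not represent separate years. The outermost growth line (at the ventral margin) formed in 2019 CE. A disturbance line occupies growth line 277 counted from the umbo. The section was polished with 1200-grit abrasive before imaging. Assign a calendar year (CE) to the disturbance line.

397 − 277 = 120 growth lines lie beyond the disturbance line toward the ventral margin.
Removing the 13 false growth lines leaves 120 − 13 = 107 true growth lines beyond the disturbance line.
The growth line at the ventral margin is 2019 CE, so the disturbance line dates to 2019 − 107 = 1912 CE.

1912 CE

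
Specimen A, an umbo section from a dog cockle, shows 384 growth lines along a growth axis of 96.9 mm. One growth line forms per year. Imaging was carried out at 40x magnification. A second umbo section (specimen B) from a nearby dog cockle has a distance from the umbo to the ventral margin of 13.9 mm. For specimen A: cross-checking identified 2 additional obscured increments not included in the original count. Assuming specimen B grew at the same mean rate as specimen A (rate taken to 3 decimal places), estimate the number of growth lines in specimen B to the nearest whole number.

Specimen A: adjusted count: 384 + 2 = 386 growth lines.
A: Mean rate = 96.9 mm / 386 years ≈ 0.251 mm/year.
For B, 13.9 / 0.251 = 55.38 years ≈ 55 growth lines.

55 growth lines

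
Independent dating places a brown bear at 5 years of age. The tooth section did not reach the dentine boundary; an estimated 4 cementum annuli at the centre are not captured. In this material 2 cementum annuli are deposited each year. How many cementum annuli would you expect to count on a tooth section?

Expected cementum annuli: 5 × 2 = 10.
Subtracting the 4 cementum annuli not captured gives 10 − 4 = 6 cementum annuli in the record.

6 cementum annuli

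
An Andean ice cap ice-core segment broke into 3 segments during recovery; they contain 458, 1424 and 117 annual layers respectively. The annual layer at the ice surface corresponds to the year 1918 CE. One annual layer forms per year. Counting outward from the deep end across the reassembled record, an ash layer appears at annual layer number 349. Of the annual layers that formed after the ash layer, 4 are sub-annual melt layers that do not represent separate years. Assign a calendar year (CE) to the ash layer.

Total annual layers = 458 + 1424 + 117 = 1999.
1999 − 349 = 1650 annual layers lie beyond the ash layer toward the ice surface.
Excluding 4 false annual layers: 1650 − 4 = 1646.
The annual layer at the ice surface is 1918 CE, so the ash layer dates to 1918 − 1646 = 272 CE.

272 CE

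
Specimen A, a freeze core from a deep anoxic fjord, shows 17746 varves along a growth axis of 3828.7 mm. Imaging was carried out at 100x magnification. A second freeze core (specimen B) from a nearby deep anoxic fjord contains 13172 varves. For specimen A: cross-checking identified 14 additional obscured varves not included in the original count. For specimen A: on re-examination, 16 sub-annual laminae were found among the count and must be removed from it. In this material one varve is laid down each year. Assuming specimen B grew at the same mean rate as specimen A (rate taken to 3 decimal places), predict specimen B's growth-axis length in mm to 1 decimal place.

2845.2 mm

Specimen A: true varve count = 17746 − 16 + 14 = 17744.
A: Extension rate ≈ 3828.7 / 17744 = 0.216 mm/year.
Length of B = 0.216 × 13172 = 2845.2 mm.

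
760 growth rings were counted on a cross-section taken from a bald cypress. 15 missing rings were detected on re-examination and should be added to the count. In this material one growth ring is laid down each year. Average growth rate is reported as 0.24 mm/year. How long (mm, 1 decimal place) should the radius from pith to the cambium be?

After corrections the count is 760 + 15 = 775 growth rings.
775 years at 0.24 mm/year gives 0.24 × 775 = 186.0 mm.

186.0 mm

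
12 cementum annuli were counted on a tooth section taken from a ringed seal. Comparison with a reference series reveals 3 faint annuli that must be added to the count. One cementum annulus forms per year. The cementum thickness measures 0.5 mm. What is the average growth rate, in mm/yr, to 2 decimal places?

Adjusted count: 12 + 3 = 15 cementum annuli.
Mean rate = 0.5 mm / 15 years ≈ 0.03 mm/yr.

0.03 mm/yr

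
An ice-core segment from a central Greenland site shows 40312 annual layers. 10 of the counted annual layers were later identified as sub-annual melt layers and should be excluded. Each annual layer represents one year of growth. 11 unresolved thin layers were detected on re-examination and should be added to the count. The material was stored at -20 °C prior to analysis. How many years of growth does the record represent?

40313 years

True annual layer count = 40312 − 10 + 11 = 40313.
At one annual layer per year, that is 40313 years.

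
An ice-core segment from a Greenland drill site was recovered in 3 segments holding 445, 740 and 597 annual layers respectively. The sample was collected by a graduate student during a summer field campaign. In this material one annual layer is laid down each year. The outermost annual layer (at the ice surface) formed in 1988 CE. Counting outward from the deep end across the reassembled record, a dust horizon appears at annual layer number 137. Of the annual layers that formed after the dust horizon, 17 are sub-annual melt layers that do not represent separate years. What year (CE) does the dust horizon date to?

Total annual layers = 445 + 740 + 597 = 1782.
1782 − 137 = 1645 annual layers lie beyond the dust horizon toward the ice surface.
1645 − 17 false = 1628 true annual layers after the dust horizon.
Counting back 1628 years from 1988 CE places the dust horizon in 1988 − 1628 = 360 CE.

360 CE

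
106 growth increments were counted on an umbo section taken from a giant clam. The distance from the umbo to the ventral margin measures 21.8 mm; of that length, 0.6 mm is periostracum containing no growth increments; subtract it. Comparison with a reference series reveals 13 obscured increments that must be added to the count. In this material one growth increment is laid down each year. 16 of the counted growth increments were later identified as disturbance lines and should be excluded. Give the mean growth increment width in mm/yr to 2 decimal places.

True growth increment count = 106 − 16 + 13 = 103.
Removing the 0.6 mm offcut leaves 21.8 − 0.6 = 21.2 mm.
Mean rate = 21.2 mm / 103 years ≈ 0.21 mm/yr.

0.21 mm/yr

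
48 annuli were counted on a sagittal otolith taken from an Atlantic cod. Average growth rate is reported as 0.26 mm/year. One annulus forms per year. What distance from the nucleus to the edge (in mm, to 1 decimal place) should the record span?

12.5 mm

48 years of growth are recorded.
48 years at 0.26 mm/year gives 0.26 × 48 = 12.5 mm.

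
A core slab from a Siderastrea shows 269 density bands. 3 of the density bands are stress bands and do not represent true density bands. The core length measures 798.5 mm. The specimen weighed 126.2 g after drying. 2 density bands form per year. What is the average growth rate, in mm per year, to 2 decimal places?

6.00 mm per year

Correcting the raw count gives 269 − 3 = 266 true density bands.
266 density bands at 2 per year is 266 / 2 = 133 years.
Mean rate = 798.5 mm / 133 years ≈ 6.00 mm per year.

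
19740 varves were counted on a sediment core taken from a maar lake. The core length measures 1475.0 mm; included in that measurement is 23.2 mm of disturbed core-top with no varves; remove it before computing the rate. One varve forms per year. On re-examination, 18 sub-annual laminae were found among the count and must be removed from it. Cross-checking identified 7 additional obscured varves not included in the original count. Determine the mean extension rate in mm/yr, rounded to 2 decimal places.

0.07 mm/yr

Correcting the raw count gives 19740 − 18 + 7 = 19729 true varves.
Net length = 1475.0 − 23.2 = 1451.8 mm.
Mean rate = 1451.8 mm / 19729 years ≈ 0.07 mm/yr.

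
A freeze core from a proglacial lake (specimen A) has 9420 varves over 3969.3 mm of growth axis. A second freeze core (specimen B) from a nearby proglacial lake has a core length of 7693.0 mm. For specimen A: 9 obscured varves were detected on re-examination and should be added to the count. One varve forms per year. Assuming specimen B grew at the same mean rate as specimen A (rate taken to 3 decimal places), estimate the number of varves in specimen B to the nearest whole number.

18273 varves

Specimen A: adjusted count: 9420 + 9 = 9429 varves.
A: 3969.3 mm over 9429 years gives 3969.3 / 9429 ≈ 0.421 mm/yr.
B spans 7693.0 / 0.421 = 18273.16 years ≈ 18273 varves.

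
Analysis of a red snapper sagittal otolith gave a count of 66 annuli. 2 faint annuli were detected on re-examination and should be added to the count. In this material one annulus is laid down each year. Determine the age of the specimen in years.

Adjusted count: 66 + 2 = 68 annuli.
With a one-to-one annulus periodicity this is 68 years.

68 yr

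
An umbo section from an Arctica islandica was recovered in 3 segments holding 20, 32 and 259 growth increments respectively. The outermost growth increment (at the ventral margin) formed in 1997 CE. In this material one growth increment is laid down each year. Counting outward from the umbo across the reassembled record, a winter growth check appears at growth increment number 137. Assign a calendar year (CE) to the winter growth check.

Total growth increments = 20 + 32 + 259 = 311.
311 − 137 = 174 growth increments lie beyond the winter growth check toward the ventral margin.
The growth increment at the ventral margin is 1997 CE, so the winter growth check dates to 1997 − 174 = 1823 CE.

1823 CE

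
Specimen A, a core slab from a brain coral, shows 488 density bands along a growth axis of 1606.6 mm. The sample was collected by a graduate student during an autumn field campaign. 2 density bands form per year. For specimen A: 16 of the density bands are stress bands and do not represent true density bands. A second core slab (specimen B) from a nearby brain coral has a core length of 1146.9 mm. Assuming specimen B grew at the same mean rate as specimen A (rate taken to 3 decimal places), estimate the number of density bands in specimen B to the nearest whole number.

337 density bands

Specimen A: adjusted count: 488 − 16 = 472 density bands.
Specimen A: dividing by 2 density bands per year: 472 / 2 = 236 years.
A: 1606.6 mm over 236 years gives 1606.6 / 236 ≈ 6.808 mm/yr.
B spans 1146.9 / 6.808 = 168.46 years; at 2 density bands per year that is 168.46 × 2 ≈ 337 density bands.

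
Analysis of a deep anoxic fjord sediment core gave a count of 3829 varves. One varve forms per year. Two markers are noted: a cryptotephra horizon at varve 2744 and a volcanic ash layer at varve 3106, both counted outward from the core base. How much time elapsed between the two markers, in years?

Separation: 3106 − 2744 = 362 varves.
That is 362 years at one varve per year.

362 yr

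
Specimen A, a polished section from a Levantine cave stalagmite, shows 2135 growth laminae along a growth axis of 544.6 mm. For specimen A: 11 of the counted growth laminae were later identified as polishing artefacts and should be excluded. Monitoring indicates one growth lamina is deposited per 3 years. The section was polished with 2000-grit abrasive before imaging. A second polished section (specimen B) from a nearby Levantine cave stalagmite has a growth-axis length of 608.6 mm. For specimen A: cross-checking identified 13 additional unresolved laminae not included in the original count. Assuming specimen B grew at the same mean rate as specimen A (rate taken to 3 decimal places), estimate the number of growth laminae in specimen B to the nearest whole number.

2387 growth laminae

Specimen A: after corrections the count is 2135 − 11 + 13 = 2137 growth laminae.
Specimen A: 2137 growth laminae at 3 years each span 2137 × 3 = 6411 years.
A: Mean rate = 544.6 mm / 6411 years ≈ 0.085 mm/yr.
B spans 608.6 / 0.085 = 7160.00 years; at 3 years per growth lamina that is 7160.00 / 3 ≈ 2387 growth laminae.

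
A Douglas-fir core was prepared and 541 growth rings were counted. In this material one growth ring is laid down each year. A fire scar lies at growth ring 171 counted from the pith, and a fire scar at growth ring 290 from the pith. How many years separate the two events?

119 yr

Separation: 290 − 171 = 119 growth rings.
At one growth ring per year, 119 years elapsed between them.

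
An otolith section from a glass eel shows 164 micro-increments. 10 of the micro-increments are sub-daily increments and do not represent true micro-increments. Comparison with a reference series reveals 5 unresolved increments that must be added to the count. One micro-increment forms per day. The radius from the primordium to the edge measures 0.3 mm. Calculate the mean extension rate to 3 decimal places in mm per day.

0.002 mm per day

Adjusted count: 164 − 10 + 5 = 159 micro-increments.
Mean rate = 0.3 mm / 159 days ≈ 0.002 mm per day.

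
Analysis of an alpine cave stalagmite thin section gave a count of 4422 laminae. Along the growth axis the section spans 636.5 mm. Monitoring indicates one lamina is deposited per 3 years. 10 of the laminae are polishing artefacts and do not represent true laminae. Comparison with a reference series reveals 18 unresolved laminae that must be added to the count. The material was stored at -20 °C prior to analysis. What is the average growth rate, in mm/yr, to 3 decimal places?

0.048 mm/yr

Adjusted count: 4422 − 10 + 18 = 4430 laminae.
At 3 years per lamina, 4430 × 3 = 13290 years.
636.5 mm over 13290 years gives 636.5 / 13290 ≈ 0.048 mm/yr.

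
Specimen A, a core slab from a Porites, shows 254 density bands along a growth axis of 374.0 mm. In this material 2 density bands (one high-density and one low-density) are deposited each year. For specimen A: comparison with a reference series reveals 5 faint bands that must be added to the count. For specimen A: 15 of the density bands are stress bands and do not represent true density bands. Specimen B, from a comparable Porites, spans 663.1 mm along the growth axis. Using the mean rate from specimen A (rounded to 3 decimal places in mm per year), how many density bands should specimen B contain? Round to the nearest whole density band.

Specimen A: after corrections the count is 254 − 15 + 5 = 244 density bands.
Specimen A: with 2 density bands per year, 244 / 2 = 122 years.
A: 374.0 mm over 122 years gives 374.0 / 122 ≈ 3.066 mm per year.
For B, 663.1 / 3.066 = 216.28 years; at 2 density bands per year that is 216.28 × 2 ≈ 433 density bands.

433 density bands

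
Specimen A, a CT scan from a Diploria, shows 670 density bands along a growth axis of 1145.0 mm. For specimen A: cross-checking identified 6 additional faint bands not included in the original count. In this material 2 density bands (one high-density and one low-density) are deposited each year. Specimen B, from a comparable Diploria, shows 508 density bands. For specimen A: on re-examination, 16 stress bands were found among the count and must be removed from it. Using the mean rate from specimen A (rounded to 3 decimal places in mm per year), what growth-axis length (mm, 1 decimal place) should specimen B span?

881.4 mm

Specimen A: adjusted count: 670 − 16 + 6 = 660 density bands.
Specimen A: with 2 density bands per year, 660 / 2 = 330 years.
A: Mean rate = 1145.0 mm / 330 years ≈ 3.470 mm/yr.
Specimen B: 508 density bands at 2 per year is 508 / 2 = 254 years. Length of B = 3.470 × 254 = 881.4 mm.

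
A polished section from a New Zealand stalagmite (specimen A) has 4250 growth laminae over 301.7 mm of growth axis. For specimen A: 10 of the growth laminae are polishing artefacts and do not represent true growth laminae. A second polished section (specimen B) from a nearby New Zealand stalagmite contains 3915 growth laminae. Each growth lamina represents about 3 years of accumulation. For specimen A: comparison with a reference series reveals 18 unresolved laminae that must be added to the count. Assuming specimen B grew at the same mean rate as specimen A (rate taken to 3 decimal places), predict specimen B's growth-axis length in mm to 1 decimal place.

281.9 mm

Specimen A: correcting the raw count gives 4250 − 10 + 18 = 4258 true growth laminae.
Specimen A: at 3 years per growth lamina, 4258 × 3 = 12774 years.
A: Mean rate = 301.7 mm / 12774 years ≈ 0.024 mm per year.
Specimen B: multiplying by 3 years per growth lamina: 3915 × 3 = 11745 years. Length of B = 0.024 × 11745 = 281.9 mm.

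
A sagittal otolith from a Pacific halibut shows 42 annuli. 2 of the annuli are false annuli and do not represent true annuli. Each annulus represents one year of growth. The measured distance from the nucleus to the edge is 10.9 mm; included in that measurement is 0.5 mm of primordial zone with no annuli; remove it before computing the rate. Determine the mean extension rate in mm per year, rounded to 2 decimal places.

0.26 mm per year

Adjusted count: 42 − 2 = 40 annuli.
Net length = 10.9 − 0.5 = 10.4 mm.
10.4 mm over 40 years gives 10.4 / 40 ≈ 0.26 mm per year.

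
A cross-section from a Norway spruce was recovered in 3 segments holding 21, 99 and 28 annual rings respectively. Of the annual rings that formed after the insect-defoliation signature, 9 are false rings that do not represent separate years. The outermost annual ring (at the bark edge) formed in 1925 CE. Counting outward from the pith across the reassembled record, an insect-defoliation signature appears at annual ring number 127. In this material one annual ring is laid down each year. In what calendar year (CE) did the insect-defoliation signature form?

Total annual rings = 21 + 99 + 28 = 148.
Between annual ring 127 and the bark edge there are 148 − 127 = 21 annual rings.
21 − 9 false = 12 true annual rings after the insect-defoliation signature.
The annual ring at the bark edge is 1925 CE, so the insect-defoliation signature dates to 1925 − 12 = 1913 CE.

1913 CE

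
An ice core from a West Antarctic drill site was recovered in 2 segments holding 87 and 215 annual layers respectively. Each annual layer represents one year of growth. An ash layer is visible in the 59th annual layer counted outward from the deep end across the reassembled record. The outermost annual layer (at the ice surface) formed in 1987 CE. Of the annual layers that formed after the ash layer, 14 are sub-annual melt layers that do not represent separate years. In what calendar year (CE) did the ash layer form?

1758 CE

Total annual layers = 87 + 215 = 302.
Between annual layer 59 and the ice surface there are 302 − 59 = 243 annual layers.
243 − 14 false = 229 true annual layers after the ash layer.
Counting back 229 years from 1987 CE places the ash layer in 1987 − 229 = 1758 CE.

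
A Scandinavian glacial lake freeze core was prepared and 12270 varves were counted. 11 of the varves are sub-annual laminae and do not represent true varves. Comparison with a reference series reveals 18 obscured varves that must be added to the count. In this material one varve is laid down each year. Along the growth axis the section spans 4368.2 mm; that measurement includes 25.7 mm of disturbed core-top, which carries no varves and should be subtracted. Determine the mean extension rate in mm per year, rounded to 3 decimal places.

0.354 mm per year

After corrections the count is 12270 − 11 + 18 = 12277 varves.
Net length = 4368.2 − 25.7 = 4342.5 mm.
Extension rate ≈ 4342.5 / 12277 = 0.354 mm per year.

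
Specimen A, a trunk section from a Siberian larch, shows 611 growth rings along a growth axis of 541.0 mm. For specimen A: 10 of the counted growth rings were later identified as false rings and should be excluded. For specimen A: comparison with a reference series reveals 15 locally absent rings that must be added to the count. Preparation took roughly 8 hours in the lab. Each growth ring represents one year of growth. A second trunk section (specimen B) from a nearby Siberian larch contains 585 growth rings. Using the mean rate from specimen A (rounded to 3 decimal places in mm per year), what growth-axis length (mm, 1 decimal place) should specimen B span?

Specimen A: adjusted count: 611 − 10 + 15 = 616 growth rings.
A: Extension rate ≈ 541.0 / 616 = 0.878 mm per year.
Length of B = 0.878 × 585 = 513.6 mm.

513.6 mm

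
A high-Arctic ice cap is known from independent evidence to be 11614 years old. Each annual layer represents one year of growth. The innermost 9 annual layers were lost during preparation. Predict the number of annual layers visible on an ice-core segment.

At one annual layer per year, 11614 years correspond to 11614 annual layers.
Less the 9 uncaptured annual layers: 11614 − 9 = 11605.

11605 annual layers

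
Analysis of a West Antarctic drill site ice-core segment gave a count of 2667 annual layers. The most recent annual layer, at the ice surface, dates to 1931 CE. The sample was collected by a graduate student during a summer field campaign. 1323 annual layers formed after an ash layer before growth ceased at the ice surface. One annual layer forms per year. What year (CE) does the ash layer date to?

608 CE

There are 1323 annual layers younger than the ash layer.
The annual layer at the ice surface is 1931 CE, so the ash layer dates to 1931 − 1323 = 608 CE.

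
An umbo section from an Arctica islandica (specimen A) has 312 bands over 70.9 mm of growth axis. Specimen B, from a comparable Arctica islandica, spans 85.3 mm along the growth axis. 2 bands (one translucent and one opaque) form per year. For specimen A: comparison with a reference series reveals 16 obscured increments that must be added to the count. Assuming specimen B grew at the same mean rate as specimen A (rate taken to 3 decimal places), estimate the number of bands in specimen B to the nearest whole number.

395 bands

Specimen A: adjusted count: 312 + 16 = 328 bands.
Specimen A: 328 bands at 2 per year is 328 / 2 = 164 years.
A: Mean rate = 70.9 mm / 164 years ≈ 0.432 mm/year.
For B, 85.3 / 0.432 = 197.45 years; at 2 bands per year that is 197.45 × 2 ≈ 395 bands.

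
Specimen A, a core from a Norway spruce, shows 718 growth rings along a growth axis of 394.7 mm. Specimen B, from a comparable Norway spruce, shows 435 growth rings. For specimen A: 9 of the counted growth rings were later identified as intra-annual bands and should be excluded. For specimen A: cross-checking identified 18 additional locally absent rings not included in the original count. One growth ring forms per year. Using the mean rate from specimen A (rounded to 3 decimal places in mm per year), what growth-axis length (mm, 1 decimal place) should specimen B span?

236.2 mm

Specimen A: correcting the raw count gives 718 − 9 + 18 = 727 true growth rings.
A: Mean rate = 394.7 mm / 727 years ≈ 0.543 mm per year.
Length of B = 0.543 × 435 = 236.2 mm.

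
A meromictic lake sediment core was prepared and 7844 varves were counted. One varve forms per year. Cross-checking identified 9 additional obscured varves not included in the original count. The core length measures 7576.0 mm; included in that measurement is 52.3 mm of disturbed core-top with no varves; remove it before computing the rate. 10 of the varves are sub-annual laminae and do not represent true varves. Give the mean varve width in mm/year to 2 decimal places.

Correcting the raw count gives 7844 − 10 + 9 = 7843 true varves.
Net length = 7576.0 − 52.3 = 7523.7 mm.
Extension rate ≈ 7523.7 / 7843 = 0.96 mm/year.

0.96 mm/year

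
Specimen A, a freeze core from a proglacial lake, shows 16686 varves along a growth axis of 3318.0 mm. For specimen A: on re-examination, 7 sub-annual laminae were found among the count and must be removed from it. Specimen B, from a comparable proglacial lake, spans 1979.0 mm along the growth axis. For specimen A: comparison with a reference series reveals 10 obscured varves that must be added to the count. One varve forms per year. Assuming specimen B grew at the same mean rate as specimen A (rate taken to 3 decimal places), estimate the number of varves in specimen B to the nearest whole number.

9945 varves

Specimen A: true varve count = 16686 − 7 + 10 = 16689.
A: 3318.0 mm over 16689 years gives 3318.0 / 16689 ≈ 0.199 mm/year.
For B, 1979.0 / 0.199 = 9944.72 years ≈ 9945 varves.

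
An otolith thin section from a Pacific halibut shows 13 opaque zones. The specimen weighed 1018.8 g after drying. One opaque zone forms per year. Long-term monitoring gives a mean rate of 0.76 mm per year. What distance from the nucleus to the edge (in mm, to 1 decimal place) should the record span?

The record spans 13 years at 0.76 mm per year.
Predicted length = 0.76 mm/year × 13 years = 9.9 mm.

9.9 mm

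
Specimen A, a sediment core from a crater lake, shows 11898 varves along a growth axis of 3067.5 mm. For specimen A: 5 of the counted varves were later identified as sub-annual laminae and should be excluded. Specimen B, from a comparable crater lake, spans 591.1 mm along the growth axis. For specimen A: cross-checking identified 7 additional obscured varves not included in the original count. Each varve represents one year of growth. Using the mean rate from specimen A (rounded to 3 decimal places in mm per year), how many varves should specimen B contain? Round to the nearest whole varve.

Specimen A: after corrections the count is 11898 − 5 + 7 = 11900 varves.
A: Mean rate = 3067.5 mm / 11900 years ≈ 0.258 mm per year.
B spans 591.1 / 0.258 = 2291.09 years ≈ 2291 varves.

2291 varves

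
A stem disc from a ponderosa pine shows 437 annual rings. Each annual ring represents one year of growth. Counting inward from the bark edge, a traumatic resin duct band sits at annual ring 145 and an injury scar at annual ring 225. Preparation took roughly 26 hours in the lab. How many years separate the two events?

225 − 145 = 80 annual rings lie between the two events.
That is 80 years at one annual ring per year.

80 years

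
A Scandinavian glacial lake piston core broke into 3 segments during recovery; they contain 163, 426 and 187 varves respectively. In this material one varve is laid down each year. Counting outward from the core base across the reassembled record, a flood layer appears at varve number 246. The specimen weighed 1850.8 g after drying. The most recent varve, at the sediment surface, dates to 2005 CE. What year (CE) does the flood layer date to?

1475 CE

Total varves = 163 + 426 + 187 = 776.
The flood layer sits at varve 246 from the core base, so 776 − 246 = 530 varves formed after it.
2005 − 530 = 1475 CE.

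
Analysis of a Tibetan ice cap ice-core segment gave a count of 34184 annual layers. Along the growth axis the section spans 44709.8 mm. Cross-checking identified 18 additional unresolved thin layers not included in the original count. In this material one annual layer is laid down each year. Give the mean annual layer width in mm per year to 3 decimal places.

1.307 mm per year

After corrections the count is 34184 + 18 = 34202 annual layers.
Extension rate ≈ 44709.8 / 34202 = 1.307 mm per year.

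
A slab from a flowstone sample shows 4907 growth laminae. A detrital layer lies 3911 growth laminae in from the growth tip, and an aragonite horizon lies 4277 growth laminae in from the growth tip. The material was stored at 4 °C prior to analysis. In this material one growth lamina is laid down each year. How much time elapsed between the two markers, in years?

The two markers are separated by 4277 − 3911 = 366 growth laminae.
That is 366 years at one growth lamina per year.

366 years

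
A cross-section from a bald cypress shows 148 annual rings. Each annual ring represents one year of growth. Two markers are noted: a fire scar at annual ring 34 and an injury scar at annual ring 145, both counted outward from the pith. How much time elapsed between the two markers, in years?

The two markers are separated by 145 − 34 = 111 annual rings.
At one annual ring per year, 111 years elapsed between them.

111 years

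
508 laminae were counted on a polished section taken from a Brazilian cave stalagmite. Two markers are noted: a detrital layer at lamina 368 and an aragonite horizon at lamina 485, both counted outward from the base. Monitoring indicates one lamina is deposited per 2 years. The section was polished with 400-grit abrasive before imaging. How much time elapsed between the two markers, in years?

234 years

Separation: 485 − 368 = 117 laminae.
Multiplying by 2 years per lamina: 117 × 2 = 234 years.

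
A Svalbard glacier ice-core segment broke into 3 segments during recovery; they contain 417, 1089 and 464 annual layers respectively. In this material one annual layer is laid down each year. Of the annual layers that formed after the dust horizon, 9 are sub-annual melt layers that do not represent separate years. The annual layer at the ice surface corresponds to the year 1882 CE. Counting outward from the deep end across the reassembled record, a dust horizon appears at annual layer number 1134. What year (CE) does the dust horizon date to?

1055 CE

Total annual layers = 417 + 1089 + 464 = 1970.
1970 − 1134 = 836 annual layers lie beyond the dust horizon toward the ice surface.
Excluding 9 false annual layers: 836 − 9 = 827.
Counting back 827 years from 1882 CE places the dust horizon in 1882 − 827 = 1055 CE.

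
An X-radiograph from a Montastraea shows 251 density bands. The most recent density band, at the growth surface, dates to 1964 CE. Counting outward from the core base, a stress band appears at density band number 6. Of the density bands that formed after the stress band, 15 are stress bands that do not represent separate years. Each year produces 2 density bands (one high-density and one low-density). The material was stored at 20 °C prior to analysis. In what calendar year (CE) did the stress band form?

251 − 6 = 245 density bands lie beyond the stress band toward the growth surface.
Excluding 15 false density bands: 245 − 15 = 230.
230 density bands at 2 per year is 230 / 2 = 115 years.
1964 − 115 = 1849 CE.

1849 CE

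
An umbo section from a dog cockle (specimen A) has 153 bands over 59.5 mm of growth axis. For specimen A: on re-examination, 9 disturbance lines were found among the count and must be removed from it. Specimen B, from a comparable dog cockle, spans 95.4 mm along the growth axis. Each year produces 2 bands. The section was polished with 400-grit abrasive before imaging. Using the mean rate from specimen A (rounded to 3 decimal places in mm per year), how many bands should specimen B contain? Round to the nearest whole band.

231 bands

Specimen A: after corrections the count is 153 − 9 = 144 bands.
Specimen A: 144 bands at 2 per year is 144 / 2 = 72 years.
A: 59.5 mm over 72 years gives 59.5 / 72 ≈ 0.826 mm per year.
B spans 95.4 / 0.826 = 115.50 years; at 2 bands per year that is 115.50 × 2 ≈ 231 bands.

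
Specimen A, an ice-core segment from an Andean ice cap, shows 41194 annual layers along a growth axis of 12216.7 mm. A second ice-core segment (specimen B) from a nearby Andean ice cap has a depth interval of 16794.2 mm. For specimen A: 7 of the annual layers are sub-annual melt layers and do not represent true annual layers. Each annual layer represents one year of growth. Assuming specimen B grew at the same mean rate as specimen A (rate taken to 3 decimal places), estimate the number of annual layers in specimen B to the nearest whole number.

Specimen A: correcting the raw count gives 41194 − 7 = 41187 true annual layers.
A: Extension rate ≈ 12216.7 / 41187 = 0.297 mm/year.
For B, 16794.2 / 0.297 = 56546.13 years ≈ 56546 annual layers.

56546 annual layers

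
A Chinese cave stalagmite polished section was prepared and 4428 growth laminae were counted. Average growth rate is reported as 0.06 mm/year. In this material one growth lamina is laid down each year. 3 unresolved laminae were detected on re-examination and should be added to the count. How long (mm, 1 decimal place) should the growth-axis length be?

True growth lamina count = 4428 + 3 = 4431.
Predicted length = 0.06 mm/year × 4431 years = 265.9 mm.

265.9 mm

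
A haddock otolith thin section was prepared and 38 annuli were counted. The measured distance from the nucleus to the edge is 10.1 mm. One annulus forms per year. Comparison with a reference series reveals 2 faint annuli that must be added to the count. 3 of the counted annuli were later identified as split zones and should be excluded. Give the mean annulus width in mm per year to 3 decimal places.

True annulus count = 38 − 3 + 2 = 37.
Extension rate ≈ 10.1 / 37 = 0.273 mm per year.

0.273 mm per year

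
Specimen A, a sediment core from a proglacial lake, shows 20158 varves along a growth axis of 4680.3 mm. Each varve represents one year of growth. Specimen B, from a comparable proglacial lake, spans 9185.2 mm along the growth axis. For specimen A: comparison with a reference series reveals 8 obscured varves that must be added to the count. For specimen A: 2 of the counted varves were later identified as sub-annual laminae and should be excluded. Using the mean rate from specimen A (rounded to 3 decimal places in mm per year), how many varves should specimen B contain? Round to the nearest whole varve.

Specimen A: after corrections the count is 20158 − 2 + 8 = 20164 varves.
A: Extension rate ≈ 4680.3 / 20164 = 0.232 mm per year.
For B, 9185.2 / 0.232 = 39591.38 years ≈ 39591 varves.

39591 varves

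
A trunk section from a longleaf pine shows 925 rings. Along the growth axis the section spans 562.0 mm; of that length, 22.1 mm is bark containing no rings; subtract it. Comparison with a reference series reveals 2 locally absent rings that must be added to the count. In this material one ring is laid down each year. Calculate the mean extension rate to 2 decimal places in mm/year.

0.58 mm/year

Adjusted count: 925 + 2 = 927 rings.
Net length = 562.0 − 22.1 = 539.9 mm.
539.9 mm over 927 years gives 539.9 / 927 ≈ 0.58 mm/year.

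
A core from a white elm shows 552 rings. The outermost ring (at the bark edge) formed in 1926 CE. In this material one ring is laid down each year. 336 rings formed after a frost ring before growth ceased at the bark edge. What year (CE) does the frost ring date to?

336 rings post-date the frost ring.
The ring at the bark edge is 1926 CE, so the frost ring dates to 1926 − 336 = 1590 CE.

1590 CE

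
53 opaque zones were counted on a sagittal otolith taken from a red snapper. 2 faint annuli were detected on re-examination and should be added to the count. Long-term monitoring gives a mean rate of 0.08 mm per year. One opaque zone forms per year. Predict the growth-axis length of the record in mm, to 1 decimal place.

4.4 mm

True opaque zone count = 53 + 2 = 55.
Predicted length = 0.08 mm/year × 55 years = 4.4 mm.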